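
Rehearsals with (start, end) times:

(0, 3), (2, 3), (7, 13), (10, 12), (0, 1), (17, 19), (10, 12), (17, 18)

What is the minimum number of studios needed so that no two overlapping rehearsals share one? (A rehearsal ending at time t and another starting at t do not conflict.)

3

starts: [0, 0, 2, 7, 10, 10, 17, 17]
ends:   [1, 3, 3, 12, 12, 13, 18, 19]
s0→1 s0→2 e1→1 s2→2 e3→1 e3→0 s7→1 s10→2 s10→3  — peak 3.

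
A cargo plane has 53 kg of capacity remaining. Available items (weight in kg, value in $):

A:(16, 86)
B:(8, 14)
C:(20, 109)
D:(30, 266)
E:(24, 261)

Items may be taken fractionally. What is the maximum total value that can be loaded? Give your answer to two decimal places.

518.13

Sort by value per unit weight and fill in that order.
Order: E (261/24=10.88) > D (266/30=8.87) > C (109/20=5.45) > A (86/16=5.38) > B (14/8=1.75)
Fill: take E (24 @ 261) → take 29/30 of D → 257.13; 53/53 used.
Total value = 518.13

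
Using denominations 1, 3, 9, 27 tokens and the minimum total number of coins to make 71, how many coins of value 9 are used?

71 − 2×27→17 − 1×9→8 − 2×3→2 − 2×1→0
Count of 9: 1

1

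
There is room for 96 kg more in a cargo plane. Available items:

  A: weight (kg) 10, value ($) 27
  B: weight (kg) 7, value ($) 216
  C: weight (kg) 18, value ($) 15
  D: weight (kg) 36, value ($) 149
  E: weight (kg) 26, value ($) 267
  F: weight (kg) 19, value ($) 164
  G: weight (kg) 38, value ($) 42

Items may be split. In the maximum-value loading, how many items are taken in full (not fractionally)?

Order: B (216/7=30.86) > E (267/26=10.27) > F (164/19=8.63) > D (149/36=4.14) > A (27/10=2.70) > G (42/38=1.11) > C (15/18=0.83)
Fill: take B (7 @ 216) → take E (26 @ 267) → take F (19 @ 164) → take D (36 @ 149) → take 8/10 of A → 21.60; 96/96 used.
4 item(s) taken whole; one partial (take 8/10 of A).

4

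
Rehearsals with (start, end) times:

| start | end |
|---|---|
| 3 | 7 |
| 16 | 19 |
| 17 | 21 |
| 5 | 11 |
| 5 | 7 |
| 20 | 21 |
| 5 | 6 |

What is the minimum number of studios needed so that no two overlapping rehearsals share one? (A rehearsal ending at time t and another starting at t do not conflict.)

Count concurrent intervals with a sweep; the peak is the room count.
Events (time:±→running): 3:+→1 5:+→2 5:+→3 5:+→4 … peak 4.

4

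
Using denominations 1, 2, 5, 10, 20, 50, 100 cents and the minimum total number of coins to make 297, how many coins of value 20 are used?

Greedy: take as many of the largest coin as possible, then repeat with the remainder.
297 − 2×100→97 − 1×50→47 − 2×20→7 − 1×5→2 − 1×2→0
Count of 20: 2

2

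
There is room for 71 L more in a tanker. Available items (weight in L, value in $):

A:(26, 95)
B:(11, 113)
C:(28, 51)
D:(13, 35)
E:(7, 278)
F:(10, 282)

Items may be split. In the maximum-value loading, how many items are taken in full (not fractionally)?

Order: E (278/7=39.71) > F (282/10=28.20) > B (113/11=10.27) > A (95/26=3.65) > D (35/13=2.69) > C (51/28=1.82)
Fill: take E (7 @ 278) → take F (10 @ 282) → take B (11 @ 113) → take A (26 @ 95) → take D (13 @ 35) → take 4/28 of C → 7.29; 71/71 used.
5 item(s) taken whole; one partial (take 4/28 of C).

5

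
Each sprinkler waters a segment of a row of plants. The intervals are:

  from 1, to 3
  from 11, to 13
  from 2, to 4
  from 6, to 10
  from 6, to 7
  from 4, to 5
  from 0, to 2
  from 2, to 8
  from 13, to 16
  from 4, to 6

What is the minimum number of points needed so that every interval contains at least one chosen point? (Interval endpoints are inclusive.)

4

Sort by right endpoint; whenever an interval is uncovered, place a point at its right end.
Sorted: [0,2] [1,3] [2,4] [4,5] [4,6] [6,7] [2,8] [6,10] [11,13] [13,16]
{[0,2],[1,3],[2,4]} hit by 2; {[4,5],[4,6]} hit by 5; {[6,7],[2,8],[6,10]} hit by 7; {[11,13],[13,16]} hit by 13.
Points: 2, 5, 7, 13 (4 total).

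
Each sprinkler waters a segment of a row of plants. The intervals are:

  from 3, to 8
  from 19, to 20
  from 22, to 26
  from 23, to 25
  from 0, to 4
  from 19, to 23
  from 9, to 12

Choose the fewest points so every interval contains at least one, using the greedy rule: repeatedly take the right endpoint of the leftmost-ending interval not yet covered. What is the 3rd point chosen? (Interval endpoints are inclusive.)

Sort by right endpoint; whenever an interval is uncovered, place a point at its right end.
By right end: [0,4]  [3,8]  [9,12]  [19,20]  [19,23]  [23,25]  [22,26]
[0,4] uncovered → point at 4; [9,12] uncovered → point at 12; [19,20] uncovered → point at 20; [23,25] uncovered → point at 25.
Points: 4, 12, 20, 25 (4 total).

20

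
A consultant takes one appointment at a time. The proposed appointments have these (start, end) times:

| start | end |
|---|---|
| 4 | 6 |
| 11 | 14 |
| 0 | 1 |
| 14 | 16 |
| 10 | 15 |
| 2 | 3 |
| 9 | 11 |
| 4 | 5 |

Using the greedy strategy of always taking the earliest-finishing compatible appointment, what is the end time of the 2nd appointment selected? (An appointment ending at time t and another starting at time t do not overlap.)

Greedy by earliest finish: after sorting by end time, pick each interval compatible with the last pick.
By end time: (0,1), (2,3), (4,5), (4,6), (9,11), (11,14), (10,15), (14,16).
Pick (0,1); next start ≥ 1 → (2,3); next start ≥ 3 → (4,5); next start ≥ 5 → (9,11); next start ≥ 11 → (11,14); next start ≥ 14 → (14,16).
Selected: (0,1) (2,3) (4,5) (9,11) (11,14) (14,16)

3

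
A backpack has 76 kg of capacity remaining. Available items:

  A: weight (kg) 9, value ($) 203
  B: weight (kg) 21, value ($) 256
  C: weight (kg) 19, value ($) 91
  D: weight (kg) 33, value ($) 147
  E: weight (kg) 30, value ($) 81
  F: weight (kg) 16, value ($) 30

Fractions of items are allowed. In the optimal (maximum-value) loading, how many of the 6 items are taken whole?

3

Sort by value per unit weight and fill in that order.
Order: A (203/9=22.56) > B (256/21=12.19) > C (91/19=4.79) > D (147/33=4.45) > E (81/30=2.70) > F (30/16=1.88)
Fill: take A (9 @ 203) → take B (21 @ 256) → take C (19 @ 91) → take 27/33 of D → 120.27; 76/76 used.
3 item(s) taken whole; one partial (take 27/33 of D).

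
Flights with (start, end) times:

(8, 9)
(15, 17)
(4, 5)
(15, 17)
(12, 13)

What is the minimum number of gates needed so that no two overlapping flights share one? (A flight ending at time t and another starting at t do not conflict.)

2

The answer is the maximum number of intervals overlapping at any instant.
Events (time:±→running): 4:+→1 5:-→0 8:+→1 9:-→0 12:+→1 13:-→0 15:+→1 15:+→2 … peak 2.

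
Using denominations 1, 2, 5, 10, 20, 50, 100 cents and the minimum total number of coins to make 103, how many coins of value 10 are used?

0

Use the largest denomination that fits, subtract, and repeat.
103 − 1×100→3 − 1×2→1 − 1×1→0
Count of 10: 0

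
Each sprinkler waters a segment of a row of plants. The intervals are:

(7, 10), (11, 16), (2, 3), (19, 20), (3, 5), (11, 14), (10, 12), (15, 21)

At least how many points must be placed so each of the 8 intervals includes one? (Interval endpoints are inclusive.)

4

Sort by right endpoint; whenever an interval is uncovered, place a point at its right end.
Sorted: [2,3] [3,5] [7,10] [10,12] [11,14] [11,16] [19,20] [15,21]
{[2,3],[3,5]} hit by 3; {[7,10],[10,12]} hit by 10; {[11,14],[11,16]} hit by 14; {[19,20],[15,21]} hit by 20.
Points: 3, 10, 14, 20 (4 total).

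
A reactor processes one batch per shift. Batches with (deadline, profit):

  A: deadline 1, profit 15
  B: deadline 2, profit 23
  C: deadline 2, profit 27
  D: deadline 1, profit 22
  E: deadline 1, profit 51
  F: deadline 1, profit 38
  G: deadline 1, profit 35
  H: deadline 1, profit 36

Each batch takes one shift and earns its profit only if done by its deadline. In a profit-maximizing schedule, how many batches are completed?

Take jobs in profit order; each goes to the latest open slot no later than its deadline.
Profit order: E=51 F=38 H=36 G=35 C=27 B=23 D=22 A=15
Assign: E→slot 1, F skipped, H skipped, G skipped, C→slot 2, B skipped, D skipped, A skipped.
Slots: [1:E] [2:C]
2 of 8 scheduled.

2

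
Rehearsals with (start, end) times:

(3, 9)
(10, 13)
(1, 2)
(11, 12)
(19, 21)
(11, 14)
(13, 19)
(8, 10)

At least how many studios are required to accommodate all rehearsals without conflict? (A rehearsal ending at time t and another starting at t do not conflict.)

starts: [1, 3, 8, 10, 11, 11, 13, 19]
ends:   [2, 9, 10, 12, 13, 14, 19, 21]
s1→1 e2→0 s3→1 s8→2 e9→1 e10→0 s10→1 s11→2 s11→3  — peak 3.

3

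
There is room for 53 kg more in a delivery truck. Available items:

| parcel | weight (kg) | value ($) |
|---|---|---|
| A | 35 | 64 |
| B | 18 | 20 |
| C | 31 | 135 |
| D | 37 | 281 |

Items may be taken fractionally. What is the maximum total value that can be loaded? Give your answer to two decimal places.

Order: D (281/37=7.59) > C (135/31=4.35) > A (64/35=1.83) > B (20/18=1.11)
Fill: take D (37 @ 281) → take 16/31 of C → 69.68; 53/53 used.
Total value = 350.68

350.68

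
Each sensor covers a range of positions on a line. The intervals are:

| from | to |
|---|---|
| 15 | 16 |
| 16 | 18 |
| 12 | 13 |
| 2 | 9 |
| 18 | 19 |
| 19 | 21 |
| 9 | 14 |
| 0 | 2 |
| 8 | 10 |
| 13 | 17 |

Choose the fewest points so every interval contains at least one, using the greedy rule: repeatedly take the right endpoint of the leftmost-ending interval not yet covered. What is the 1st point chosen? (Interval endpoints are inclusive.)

Sorted: [0,2] [2,9] [8,10] [12,13] [9,14] [15,16] [13,17] [16,18] [18,19] [19,21]
{[0,2],[2,9]} hit by 2; {[8,10]} hit by 10; {[12,13],[9,14]} hit by 13; {[15,16],[13,17],[16,18]} hit by 16; {[18,19],[19,21]} hit by 19.
Points: 2, 10, 13, 16, 19 (5 total).

2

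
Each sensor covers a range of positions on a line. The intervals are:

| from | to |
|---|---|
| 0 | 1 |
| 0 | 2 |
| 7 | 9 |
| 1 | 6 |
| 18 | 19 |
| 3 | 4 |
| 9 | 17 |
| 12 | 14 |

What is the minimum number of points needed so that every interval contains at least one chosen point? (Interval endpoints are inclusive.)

By right end: [0,1]  [0,2]  [3,4]  [1,6]  [7,9]  [12,14]  [9,17]  [18,19]
[0,1] uncovered → point at 1; [3,4] uncovered → point at 4; [7,9] uncovered → point at 9; [12,14] uncovered → point at 14; [18,19] uncovered → point at 19.
Points: 1, 4, 9, 14, 19 (5 total).

5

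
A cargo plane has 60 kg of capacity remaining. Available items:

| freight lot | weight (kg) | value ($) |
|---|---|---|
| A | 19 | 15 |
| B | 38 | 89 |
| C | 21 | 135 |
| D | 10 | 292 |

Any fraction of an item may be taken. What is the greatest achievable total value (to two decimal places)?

494.92

Ratios (sorted): D 29.20, C 6.43, B 2.34, A 0.79
take D (10 @ 292); take C (21 @ 135); take 29/38 of B → 67.92. Capacity used 60/60.
Total value = 494.92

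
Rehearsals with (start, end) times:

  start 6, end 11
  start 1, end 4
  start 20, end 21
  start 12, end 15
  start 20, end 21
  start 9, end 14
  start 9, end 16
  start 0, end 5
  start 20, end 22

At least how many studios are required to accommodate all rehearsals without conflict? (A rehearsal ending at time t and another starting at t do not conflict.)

3

starts: [0, 1, 6, 9, 9, 12, 20, 20, 20]
ends:   [4, 5, 11, 14, 15, 16, 21, 21, 22]
s0→1 s1→2 e4→1 e5→0 s6→1 s9→2 s9→3  — peak 3.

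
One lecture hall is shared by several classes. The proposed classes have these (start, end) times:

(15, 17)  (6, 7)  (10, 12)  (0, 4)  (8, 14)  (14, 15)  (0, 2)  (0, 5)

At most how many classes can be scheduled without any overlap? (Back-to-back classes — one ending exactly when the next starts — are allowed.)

Order by finish time; keep every interval that doesn't clash with the previous kept one.
By end time: (0,2), (0,4), (0,5), (6,7), (10,12), (8,14), (14,15), (15,17).
Pick (0,2); next start ≥ 2 → (6,7); next start ≥ 7 → (10,12); next start ≥ 12 → (14,15); next start ≥ 15 → (15,17).
Selected 5 classes.

5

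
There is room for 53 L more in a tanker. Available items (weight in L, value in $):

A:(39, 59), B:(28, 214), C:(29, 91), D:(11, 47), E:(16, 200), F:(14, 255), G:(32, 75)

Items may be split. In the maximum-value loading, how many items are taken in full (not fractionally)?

Ratios (sorted): F 18.21, E 12.50, B 7.64, D 4.27, C 3.14, G 2.34, A 1.51
take F (14 @ 255); take E (16 @ 200); take 23/28 of B → 175.79. Capacity used 53/53.
2 item(s) taken whole; one partial (take 23/28 of B).

2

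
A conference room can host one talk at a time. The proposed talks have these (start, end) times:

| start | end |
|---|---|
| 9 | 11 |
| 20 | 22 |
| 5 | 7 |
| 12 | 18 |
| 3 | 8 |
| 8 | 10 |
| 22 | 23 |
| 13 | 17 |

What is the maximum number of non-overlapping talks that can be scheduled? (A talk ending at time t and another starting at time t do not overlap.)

Sort by end time and greedily take each interval whose start is ≥ the last chosen end.
Sorted by end: (5,7)  (3,8)  (8,10)  (9,11)  (13,17)  (12,18)  (20,22)  (22,23)
take (5,7); take (8,10); take (13,17); take (20,22); take (22,23).
Selected 5 talks.

5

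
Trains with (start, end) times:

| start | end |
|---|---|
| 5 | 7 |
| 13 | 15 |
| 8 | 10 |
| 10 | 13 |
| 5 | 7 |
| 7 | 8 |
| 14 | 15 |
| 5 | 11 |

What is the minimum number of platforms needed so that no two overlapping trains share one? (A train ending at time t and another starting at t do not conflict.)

Count concurrent intervals with a sweep; the peak is the room count.
Events (time:±→running): 5:+→1 5:+→2 5:+→3 … peak 3.

3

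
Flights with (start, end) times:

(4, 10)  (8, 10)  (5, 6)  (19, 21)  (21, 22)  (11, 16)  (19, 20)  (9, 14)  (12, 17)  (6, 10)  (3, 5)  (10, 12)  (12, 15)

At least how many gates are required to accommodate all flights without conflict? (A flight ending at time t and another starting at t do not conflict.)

4

starts: [3, 4, 5, 6, 8, 9, 10, 11, 12, 12, 19, 19, 21]
ends:   [5, 6, 10, 10, 10, 12, 14, 15, 16, 17, 20, 21, 22]
s3→1 s4→2 e5→1 s5→2 e6→1 s6→2 s8→3 s9→4  — peak 4.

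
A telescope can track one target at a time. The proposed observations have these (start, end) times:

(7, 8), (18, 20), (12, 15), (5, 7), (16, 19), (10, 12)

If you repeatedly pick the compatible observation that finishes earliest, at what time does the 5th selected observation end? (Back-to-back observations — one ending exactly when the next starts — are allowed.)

Sort by end time and greedily take each interval whose start is ≥ the last chosen end.
Sorted by end: (5,7)  (7,8)  (10,12)  (12,15)  (16,19)  (18,20)
take (5,7); take (7,8); take (10,12); take (12,15); take (16,19); skip (18,20).
Selected: (5,7) (7,8) (10,12) (12,15) (16,19)

19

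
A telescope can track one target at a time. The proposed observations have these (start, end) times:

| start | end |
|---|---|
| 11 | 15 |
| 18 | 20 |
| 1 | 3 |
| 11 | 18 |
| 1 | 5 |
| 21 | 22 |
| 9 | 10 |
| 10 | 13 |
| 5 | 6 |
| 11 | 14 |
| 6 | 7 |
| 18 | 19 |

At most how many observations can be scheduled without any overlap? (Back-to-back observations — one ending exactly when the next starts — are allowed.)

7

Sorted by end: (1,3)  (1,5)  (5,6)  (6,7)  (9,10)  (10,13)  (11,14)  (11,15)  (11,18)  (18,19)  (18,20)  (21,22)
take (1,3); skip (1,5); take (5,6); take (6,7); take (9,10); take (10,13); take (18,19); take (21,22).
Selected 7 observations.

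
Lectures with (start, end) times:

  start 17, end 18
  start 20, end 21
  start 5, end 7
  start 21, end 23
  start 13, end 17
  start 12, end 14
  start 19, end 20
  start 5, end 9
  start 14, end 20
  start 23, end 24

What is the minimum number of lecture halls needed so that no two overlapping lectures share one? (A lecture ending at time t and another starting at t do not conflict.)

2

The answer is the maximum number of intervals overlapping at any instant.
Events (time:±→running): 5:+→1 5:+→2 … peak 2.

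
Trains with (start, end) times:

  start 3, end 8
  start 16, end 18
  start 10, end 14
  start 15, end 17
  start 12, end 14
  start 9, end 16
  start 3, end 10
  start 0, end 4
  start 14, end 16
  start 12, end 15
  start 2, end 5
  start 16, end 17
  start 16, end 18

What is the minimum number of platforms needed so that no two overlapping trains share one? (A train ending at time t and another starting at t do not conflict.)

4

Events (time:±→running): 0:+→1 2:+→2 3:+→3 3:+→4 … peak 4.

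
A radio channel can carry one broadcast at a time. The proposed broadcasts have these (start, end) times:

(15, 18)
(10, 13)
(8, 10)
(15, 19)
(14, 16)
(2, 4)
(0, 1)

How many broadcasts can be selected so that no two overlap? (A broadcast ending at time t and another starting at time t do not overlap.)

5

Greedy by earliest finish: after sorting by end time, pick each interval compatible with the last pick.
By end time: (0,1), (2,4), (8,10), (10,13), (14,16), (15,18), (15,19).
Pick (0,1); next start ≥ 1 → (2,4); next start ≥ 4 → (8,10); next start ≥ 10 → (10,13); next start ≥ 13 → (14,16).
Selected 5 broadcasts.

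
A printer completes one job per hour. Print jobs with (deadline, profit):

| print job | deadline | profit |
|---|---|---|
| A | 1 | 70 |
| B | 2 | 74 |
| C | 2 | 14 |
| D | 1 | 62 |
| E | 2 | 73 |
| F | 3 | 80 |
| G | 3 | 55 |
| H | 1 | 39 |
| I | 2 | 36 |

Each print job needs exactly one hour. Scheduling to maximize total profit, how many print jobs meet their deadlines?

Sort by profit descending; place each in the latest free slot ≤ its deadline.
By profit: F(d3,80), B(d2,74), E(d2,73), A(d1,70), D(d1,62), G(d3,55), H(d1,39), I(d2,36), C(d2,14)
F→slot 3; B→slot 2; E→slot 1; A skipped; D skipped; G skipped; H skipped; I skipped; C skipped.
3 of 9 scheduled.

3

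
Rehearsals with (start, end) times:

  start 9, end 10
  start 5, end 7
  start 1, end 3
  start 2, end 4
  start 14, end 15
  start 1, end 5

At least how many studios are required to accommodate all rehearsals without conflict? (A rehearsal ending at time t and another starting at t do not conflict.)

Count concurrent intervals with a sweep; the peak is the room count.
starts: [1, 1, 2, 5, 9, 14]
ends:   [3, 4, 5, 7, 10, 15]
s1→1 s1→2 s2→3  — peak 3.

3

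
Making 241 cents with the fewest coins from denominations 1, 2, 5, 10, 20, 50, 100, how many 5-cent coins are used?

Use the largest denomination that fits, subtract, and repeat.
241 = 2×100 + 2×20 + 1×1
Count of 5: 0

0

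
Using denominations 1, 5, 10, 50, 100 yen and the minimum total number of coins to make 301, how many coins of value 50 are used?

0

301 = 3×100 + 1×1
Count of 50: 0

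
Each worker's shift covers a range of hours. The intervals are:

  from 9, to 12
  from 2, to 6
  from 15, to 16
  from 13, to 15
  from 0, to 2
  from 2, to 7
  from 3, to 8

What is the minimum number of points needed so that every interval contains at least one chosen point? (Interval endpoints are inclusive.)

By right end: [0,2]  [2,6]  [2,7]  [3,8]  [9,12]  [13,15]  [15,16]
[0,2] uncovered → point at 2; [3,8] uncovered → point at 8; [9,12] uncovered → point at 12; [13,15] uncovered → point at 15.
Points: 2, 8, 12, 15 (4 total).

4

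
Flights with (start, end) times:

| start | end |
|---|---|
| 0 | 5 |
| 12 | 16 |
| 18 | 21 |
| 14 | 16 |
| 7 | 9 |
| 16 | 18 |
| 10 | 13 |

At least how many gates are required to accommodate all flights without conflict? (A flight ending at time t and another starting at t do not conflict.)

2

The answer is the maximum number of intervals overlapping at any instant.
Events (time:±→running): 0:+→1 5:-→0 7:+→1 9:-→0 10:+→1 12:+→2 … peak 2.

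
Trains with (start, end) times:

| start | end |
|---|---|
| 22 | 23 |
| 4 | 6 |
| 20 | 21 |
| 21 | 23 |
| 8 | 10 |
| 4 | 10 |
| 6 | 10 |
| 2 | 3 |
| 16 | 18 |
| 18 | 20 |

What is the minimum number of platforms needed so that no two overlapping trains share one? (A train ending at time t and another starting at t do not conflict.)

The answer is the maximum number of intervals overlapping at any instant.
starts: [2, 4, 4, 6, 8, 16, 18, 20, 21, 22]
ends:   [3, 6, 10, 10, 10, 18, 20, 21, 23, 23]
s2→1 e3→0 s4→1 s4→2 e6→1 s6→2 s8→3  — peak 3.

3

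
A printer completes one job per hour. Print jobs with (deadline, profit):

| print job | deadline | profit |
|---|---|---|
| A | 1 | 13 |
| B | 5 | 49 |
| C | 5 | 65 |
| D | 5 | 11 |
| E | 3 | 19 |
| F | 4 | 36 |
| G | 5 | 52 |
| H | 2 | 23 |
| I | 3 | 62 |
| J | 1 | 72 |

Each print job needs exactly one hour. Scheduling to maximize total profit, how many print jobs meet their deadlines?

5

By profit: J(d1,72), C(d5,65), I(d3,62), G(d5,52), B(d5,49), F(d4,36), H(d2,23), E(d3,19), A(d1,13), D(d5,11)
J→slot 1; C→slot 5; I→slot 3; G→slot 4; B→slot 2; F skipped; H skipped; E skipped; A skipped; D skipped.
5 of 10 scheduled.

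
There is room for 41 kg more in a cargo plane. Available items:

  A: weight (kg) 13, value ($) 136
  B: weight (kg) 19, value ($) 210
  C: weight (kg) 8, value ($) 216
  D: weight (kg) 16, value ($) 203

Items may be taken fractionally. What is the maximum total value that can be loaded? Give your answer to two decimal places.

606.89

Order: C (216/8=27.00) > D (203/16=12.69) > B (210/19=11.05) > A (136/13=10.46)
Fill: take C (8 @ 216) → take D (16 @ 203) → take 17/19 of B → 187.89; 41/41 used.
Total value = 606.89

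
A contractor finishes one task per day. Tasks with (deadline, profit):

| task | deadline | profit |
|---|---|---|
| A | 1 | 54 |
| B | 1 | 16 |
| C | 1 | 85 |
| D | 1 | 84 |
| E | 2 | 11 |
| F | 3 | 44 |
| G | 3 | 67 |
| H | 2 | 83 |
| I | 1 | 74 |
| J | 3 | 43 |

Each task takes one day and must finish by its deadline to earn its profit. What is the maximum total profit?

Profit order: C=85 D=84 H=83 I=74 G=67 A=54 F=44 J=43 B=16 E=11
Assign: C→slot 1, D skipped, H→slot 2, I skipped, G→slot 3, A skipped, F skipped, J skipped, B skipped, E skipped.
Slots: [1:C] [2:H] [3:G]
Profit = 85 + 83 + 67 = 235

235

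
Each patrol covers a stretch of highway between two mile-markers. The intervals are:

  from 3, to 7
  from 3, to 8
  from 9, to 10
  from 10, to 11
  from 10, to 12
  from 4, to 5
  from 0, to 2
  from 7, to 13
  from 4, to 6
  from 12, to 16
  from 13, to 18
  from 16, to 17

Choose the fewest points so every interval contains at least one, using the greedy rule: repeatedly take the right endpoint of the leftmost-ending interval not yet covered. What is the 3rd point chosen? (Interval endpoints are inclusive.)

Sorted: [0,2] [4,5] [4,6] [3,7] [3,8] [9,10] [10,11] [10,12] [7,13] [12,16] [16,17] [13,18]
{[0,2]} hit by 2; {[4,5],[4,6],[3,7],[3,8]} hit by 5; {[9,10],[10,11],[10,12],[7,13]} hit by 10; {[12,16],[16,17],[13,18]} hit by 16.
Points: 2, 5, 10, 16 (4 total).

10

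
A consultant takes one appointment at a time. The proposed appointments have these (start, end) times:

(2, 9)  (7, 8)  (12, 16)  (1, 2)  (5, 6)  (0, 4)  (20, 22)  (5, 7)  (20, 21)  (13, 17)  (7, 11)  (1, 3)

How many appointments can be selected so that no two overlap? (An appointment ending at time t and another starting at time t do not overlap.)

5

Greedy by earliest finish: after sorting by end time, pick each interval compatible with the last pick.
By end time: (1,2), (1,3), (0,4), (5,6), (5,7), (7,8), (2,9), (7,11), (12,16), (13,17), (20,21), (20,22).
Pick (1,2); next start ≥ 2 → (5,6); next start ≥ 6 → (7,8); next start ≥ 8 → (12,16); next start ≥ 16 → (20,21).
Selected 5 appointments.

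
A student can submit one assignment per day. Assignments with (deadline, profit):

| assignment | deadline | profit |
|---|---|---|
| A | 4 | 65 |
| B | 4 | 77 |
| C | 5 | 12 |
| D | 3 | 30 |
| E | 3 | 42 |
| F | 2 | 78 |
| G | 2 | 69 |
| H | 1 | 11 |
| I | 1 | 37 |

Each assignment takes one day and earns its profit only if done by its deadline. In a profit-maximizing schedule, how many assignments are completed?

5

Sort by profit descending; place each in the latest free slot ≤ its deadline.
Profit order: F=78 B=77 G=69 A=65 E=42 I=37 D=30 C=12 H=11
Assign: F→slot 2, B→slot 4, G→slot 1, A→slot 3, E skipped, I skipped, D skipped, C→slot 5, H skipped.
Slots: [1:G] [2:F] [3:A] [4:B] [5:C]
5 of 9 scheduled.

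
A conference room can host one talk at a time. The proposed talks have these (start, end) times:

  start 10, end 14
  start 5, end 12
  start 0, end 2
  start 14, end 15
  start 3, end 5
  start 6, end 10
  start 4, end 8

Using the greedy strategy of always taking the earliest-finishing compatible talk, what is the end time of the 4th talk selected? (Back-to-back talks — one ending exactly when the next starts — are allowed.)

Sorted by end: (0,2)  (3,5)  (4,8)  (6,10)  (5,12)  (10,14)  (14,15)
take (0,2); take (3,5); take (6,10); take (10,14); take (14,15).
Selected: (0,2) (3,5) (6,10) (10,14) (14,15)

14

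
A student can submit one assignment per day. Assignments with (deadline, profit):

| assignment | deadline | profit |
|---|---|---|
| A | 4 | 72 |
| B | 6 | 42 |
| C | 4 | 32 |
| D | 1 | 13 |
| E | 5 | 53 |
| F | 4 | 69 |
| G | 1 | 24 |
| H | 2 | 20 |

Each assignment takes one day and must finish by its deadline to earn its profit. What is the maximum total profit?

292

Profit order: A=72 F=69 E=53 B=42 C=32 G=24 H=20 D=13
Assign: A→slot 4, F→slot 3, E→slot 5, B→slot 6, C→slot 2, G→slot 1, H skipped, D skipped.
Slots: [1:G] [2:C] [3:F] [4:A] [5:E] [6:B]
Profit = 24 + 32 + 69 + 72 + 53 + 42 = 292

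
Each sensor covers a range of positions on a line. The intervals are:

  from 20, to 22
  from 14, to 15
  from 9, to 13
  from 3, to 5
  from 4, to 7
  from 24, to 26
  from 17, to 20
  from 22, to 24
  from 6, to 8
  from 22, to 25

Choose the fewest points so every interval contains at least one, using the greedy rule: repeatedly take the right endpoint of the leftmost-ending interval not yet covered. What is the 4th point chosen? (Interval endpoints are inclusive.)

15

Process intervals by earliest right end; each time one isn't hit yet, stab at its right endpoint.
Sorted: [3,5] [4,7] [6,8] [9,13] [14,15] [17,20] [20,22] [22,24] [22,25] [24,26]
{[3,5],[4,7]} hit by 5; {[6,8]} hit by 8; {[9,13]} hit by 13; {[14,15]} hit by 15; {[17,20],[20,22]} hit by 20; {[22,24],[22,25],[24,26]} hit by 24.
Points: 5, 8, 13, 15, 20, 24 (6 total).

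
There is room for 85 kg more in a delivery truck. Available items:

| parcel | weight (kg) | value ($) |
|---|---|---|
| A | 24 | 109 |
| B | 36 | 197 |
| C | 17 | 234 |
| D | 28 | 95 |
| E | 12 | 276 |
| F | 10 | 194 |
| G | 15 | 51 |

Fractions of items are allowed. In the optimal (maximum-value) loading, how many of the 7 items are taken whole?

4

Greedy by value/weight ratio, highest first.
Order: E (276/12=23.00) > F (194/10=19.40) > C (234/17=13.76) > B (197/36=5.47) > A (109/24=4.54) > G (51/15=3.40) > D (95/28=3.39)
Fill: take E (12 @ 276) → take F (10 @ 194) → take C (17 @ 234) → take B (36 @ 197) → take 10/24 of A → 45.42; 85/85 used.
4 item(s) taken whole; one partial (take 10/24 of A).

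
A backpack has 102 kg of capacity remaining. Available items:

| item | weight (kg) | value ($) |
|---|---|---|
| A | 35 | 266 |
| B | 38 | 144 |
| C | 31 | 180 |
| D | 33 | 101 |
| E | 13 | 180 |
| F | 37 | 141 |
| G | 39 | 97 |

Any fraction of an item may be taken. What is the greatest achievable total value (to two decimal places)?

713.65

Greedy by value/weight ratio, highest first.
Order: E (180/13=13.85) > A (266/35=7.60) > C (180/31=5.81) > F (141/37=3.81) > B (144/38=3.79) > D (101/33=3.06) > G (97/39=2.49)
Fill: take E (13 @ 180) → take A (35 @ 266) → take C (31 @ 180) → take 23/37 of F → 87.65; 102/102 used.
Total value = 713.65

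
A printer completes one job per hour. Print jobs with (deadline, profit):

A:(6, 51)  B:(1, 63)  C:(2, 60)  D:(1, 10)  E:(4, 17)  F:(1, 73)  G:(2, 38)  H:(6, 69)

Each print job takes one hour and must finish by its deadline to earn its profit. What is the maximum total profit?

Profit order: F=73 H=69 B=63 C=60 A=51 G=38 E=17 D=10
Assign: F→slot 1, H→slot 6, B skipped, C→slot 2, A→slot 5, G skipped, E→slot 4, D skipped.
Slots: [1:F] [2:C] [4:E] [5:A] [6:H]
Profit = 73 + 60 + 17 + 51 + 69 = 270

270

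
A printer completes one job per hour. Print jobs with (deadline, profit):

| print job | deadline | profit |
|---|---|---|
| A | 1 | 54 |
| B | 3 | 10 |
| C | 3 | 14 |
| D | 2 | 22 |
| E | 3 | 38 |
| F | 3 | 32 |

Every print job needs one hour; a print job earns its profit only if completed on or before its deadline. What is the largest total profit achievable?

Sort by profit descending; place each in the latest free slot ≤ its deadline.
By profit: A(d1,54), E(d3,38), F(d3,32), D(d2,22), C(d3,14), B(d3,10)
A→slot 1; E→slot 3; F→slot 2; D skipped; C skipped; B skipped.
Profit = 54 + 32 + 38 = 124

124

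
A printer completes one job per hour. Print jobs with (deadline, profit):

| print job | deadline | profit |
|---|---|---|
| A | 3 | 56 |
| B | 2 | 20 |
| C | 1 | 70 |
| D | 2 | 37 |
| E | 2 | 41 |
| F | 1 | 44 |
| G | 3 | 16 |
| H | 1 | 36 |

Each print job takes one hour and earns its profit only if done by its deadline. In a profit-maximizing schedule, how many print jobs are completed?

Take jobs in profit order; each goes to the latest open slot no later than its deadline.
Profit order: C=70 A=56 F=44 E=41 D=37 H=36 B=20 G=16
Assign: C→slot 1, A→slot 3, F skipped, E→slot 2, D skipped, H skipped, B skipped, G skipped.
Slots: [1:C] [2:E] [3:A]
3 of 8 scheduled.

3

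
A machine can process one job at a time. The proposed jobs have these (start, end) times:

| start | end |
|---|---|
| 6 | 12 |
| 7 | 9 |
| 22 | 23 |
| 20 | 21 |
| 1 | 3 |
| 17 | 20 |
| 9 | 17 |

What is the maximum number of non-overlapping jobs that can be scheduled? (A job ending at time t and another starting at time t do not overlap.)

6

Order by finish time; keep every interval that doesn't clash with the previous kept one.
By end time: (1,3), (7,9), (6,12), (9,17), (17,20), (20,21), (22,23).
Pick (1,3); next start ≥ 3 → (7,9); next start ≥ 9 → (9,17); next start ≥ 17 → (17,20); next start ≥ 20 → (20,21); next start ≥ 21 → (22,23).
Selected 6 jobs.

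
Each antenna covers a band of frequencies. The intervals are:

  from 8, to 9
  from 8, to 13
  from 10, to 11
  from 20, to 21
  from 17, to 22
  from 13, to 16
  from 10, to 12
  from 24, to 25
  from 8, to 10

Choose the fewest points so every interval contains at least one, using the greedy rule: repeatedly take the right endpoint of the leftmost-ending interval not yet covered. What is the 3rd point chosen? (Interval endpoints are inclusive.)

Sort by right endpoint; whenever an interval is uncovered, place a point at its right end.
Sorted: [8,9] [8,10] [10,11] [10,12] [8,13] [13,16] [20,21] [17,22] [24,25]
{[8,9],[8,10]} hit by 9; {[10,11],[10,12],[8,13]} hit by 11; {[13,16]} hit by 16; {[20,21],[17,22]} hit by 21; {[24,25]} hit by 25.
Points: 9, 11, 16, 21, 25 (5 total).

16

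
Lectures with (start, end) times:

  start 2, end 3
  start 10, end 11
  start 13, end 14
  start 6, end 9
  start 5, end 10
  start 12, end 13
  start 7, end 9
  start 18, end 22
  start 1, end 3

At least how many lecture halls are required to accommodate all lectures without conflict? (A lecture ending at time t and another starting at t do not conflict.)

3

Count concurrent intervals with a sweep; the peak is the room count.
Events (time:±→running): 1:+→1 2:+→2 3:-→1 3:-→0 5:+→1 6:+→2 7:+→3 … peak 3.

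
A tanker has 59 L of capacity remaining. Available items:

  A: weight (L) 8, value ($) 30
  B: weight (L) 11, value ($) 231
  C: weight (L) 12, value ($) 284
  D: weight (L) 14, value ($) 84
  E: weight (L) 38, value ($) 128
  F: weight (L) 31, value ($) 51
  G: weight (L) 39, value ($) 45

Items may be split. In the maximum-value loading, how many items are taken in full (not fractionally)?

Sort by value per unit weight and fill in that order.
Ratios (sorted): C 23.67, B 21.00, D 6.00, A 3.75, E 3.37, F 1.65, G 1.15
take C (12 @ 284); take B (11 @ 231); take D (14 @ 84); take A (8 @ 30); take 14/38 of E → 47.16. Capacity used 59/59.
4 item(s) taken whole; one partial (take 14/38 of E).

4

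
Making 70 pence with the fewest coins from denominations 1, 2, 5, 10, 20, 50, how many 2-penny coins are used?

0

70 = 1×50 + 1×20
Count of 2: 0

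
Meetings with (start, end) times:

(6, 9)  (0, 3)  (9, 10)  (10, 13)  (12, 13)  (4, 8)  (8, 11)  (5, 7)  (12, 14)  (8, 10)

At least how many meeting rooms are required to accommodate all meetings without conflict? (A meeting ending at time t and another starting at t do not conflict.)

3

Count concurrent intervals with a sweep; the peak is the room count.
starts: [0, 4, 5, 6, 8, 8, 9, 10, 12, 12]
ends:   [3, 7, 8, 9, 10, 10, 11, 13, 13, 14]
s0→1 e3→0 s4→1 s5→2 s6→3  — peak 3.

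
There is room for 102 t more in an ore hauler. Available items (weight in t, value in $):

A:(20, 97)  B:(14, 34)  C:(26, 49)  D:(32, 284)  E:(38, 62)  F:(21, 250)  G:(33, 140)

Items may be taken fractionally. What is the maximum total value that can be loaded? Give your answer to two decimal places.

Greedy by value/weight ratio, highest first.
Order: F (250/21=11.90) > D (284/32=8.88) > A (97/20=4.85) > G (140/33=4.24) > B (34/14=2.43) > C (49/26=1.88) > E (62/38=1.63)
Fill: take F (21 @ 250) → take D (32 @ 284) → take A (20 @ 97) → take 29/33 of G → 123.03; 102/102 used.
Total value = 754.03

754.03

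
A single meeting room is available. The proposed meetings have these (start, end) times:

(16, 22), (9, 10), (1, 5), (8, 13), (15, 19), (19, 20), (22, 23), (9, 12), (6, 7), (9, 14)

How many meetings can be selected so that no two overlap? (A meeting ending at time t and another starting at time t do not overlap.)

6

Sort by end time and greedily take each interval whose start is ≥ the last chosen end.
By end time: (1,5), (6,7), (9,10), (9,12), (8,13), (9,14), (15,19), (19,20), (16,22), (22,23).
Pick (1,5); next start ≥ 5 → (6,7); next start ≥ 7 → (9,10); next start ≥ 10 → (15,19); next start ≥ 19 → (19,20); next start ≥ 20 → (22,23).
Selected 6 meetings.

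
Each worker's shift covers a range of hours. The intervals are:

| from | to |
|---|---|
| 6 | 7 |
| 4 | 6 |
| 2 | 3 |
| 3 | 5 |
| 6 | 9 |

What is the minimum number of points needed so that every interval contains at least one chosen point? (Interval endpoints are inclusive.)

Process intervals by earliest right end; each time one isn't hit yet, stab at its right endpoint.
Sorted: [2,3] [3,5] [4,6] [6,7] [6,9]
{[2,3],[3,5]} hit by 3; {[4,6],[6,7],[6,9]} hit by 6.
Points: 3, 6 (2 total).

2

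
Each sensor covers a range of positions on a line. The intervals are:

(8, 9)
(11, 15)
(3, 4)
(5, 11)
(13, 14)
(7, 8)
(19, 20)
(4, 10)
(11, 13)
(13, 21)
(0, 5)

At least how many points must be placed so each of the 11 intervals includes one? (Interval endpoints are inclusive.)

4

By right end: [3,4]  [0,5]  [7,8]  [8,9]  [4,10]  [5,11]  [11,13]  [13,14]  [11,15]  [19,20]  [13,21]
[3,4] uncovered → point at 4; [7,8] uncovered → point at 8; [11,13] uncovered → point at 13; [19,20] uncovered → point at 20.
Points: 4, 8, 13, 20 (4 total).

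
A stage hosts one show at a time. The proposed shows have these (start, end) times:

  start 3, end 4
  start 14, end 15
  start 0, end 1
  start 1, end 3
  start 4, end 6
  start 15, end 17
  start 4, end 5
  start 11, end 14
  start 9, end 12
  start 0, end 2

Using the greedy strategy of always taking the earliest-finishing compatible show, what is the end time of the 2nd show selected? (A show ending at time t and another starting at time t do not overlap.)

Sorted by end: (0,1)  (0,2)  (1,3)  (3,4)  (4,5)  (4,6)  (9,12)  (11,14)  (14,15)  (15,17)
take (0,1); take (1,3); take (3,4); take (4,5); take (9,12); skip (11,14); take (14,15); take (15,17).
Selected: (0,1) (1,3) (3,4) (4,5) (9,12) (14,15) (15,17)

3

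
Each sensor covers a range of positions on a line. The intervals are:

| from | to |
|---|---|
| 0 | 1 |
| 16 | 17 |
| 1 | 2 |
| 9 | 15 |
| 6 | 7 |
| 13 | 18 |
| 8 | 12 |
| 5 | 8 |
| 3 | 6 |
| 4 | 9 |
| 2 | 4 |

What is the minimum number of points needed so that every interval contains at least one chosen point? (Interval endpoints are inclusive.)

Sort by right endpoint; whenever an interval is uncovered, place a point at its right end.
By right end: [0,1]  [1,2]  [2,4]  [3,6]  [6,7]  [5,8]  [4,9]  [8,12]  [9,15]  [16,17]  [13,18]
[0,1] uncovered → point at 1; [2,4] uncovered → point at 4; [6,7] uncovered → point at 7; [8,12] uncovered → point at 12; [16,17] uncovered → point at 17.
Points: 1, 4, 7, 12, 17 (5 total).

5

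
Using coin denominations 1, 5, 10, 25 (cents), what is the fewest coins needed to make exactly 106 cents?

6

106 = 4×25 + 1×5 + 1×1
Total coins = 4 + 1 + 1 = 6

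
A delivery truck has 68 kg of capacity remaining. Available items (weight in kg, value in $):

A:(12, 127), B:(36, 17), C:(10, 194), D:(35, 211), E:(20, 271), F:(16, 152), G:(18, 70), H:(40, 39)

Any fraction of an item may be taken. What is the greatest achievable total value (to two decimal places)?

804.29

Greedy by value/weight ratio, highest first.
Ratios (sorted): C 19.40, E 13.55, A 10.58, F 9.50, D 6.03, G 3.89, H 0.97, B 0.47
take C (10 @ 194); take E (20 @ 271); take A (12 @ 127); take F (16 @ 152); take 10/35 of D → 60.29. Capacity used 68/68.
Total value = 804.29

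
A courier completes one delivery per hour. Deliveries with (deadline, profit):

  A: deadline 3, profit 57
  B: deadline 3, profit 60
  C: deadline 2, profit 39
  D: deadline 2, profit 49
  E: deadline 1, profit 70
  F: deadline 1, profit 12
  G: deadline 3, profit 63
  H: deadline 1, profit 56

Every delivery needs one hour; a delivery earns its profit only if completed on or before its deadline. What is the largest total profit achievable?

193

By profit: E(d1,70), G(d3,63), B(d3,60), A(d3,57), H(d1,56), D(d2,49), C(d2,39), F(d1,12)
E→slot 1; G→slot 3; B→slot 2; A skipped; H skipped; D skipped; C skipped; F skipped.
Profit = 70 + 60 + 63 = 193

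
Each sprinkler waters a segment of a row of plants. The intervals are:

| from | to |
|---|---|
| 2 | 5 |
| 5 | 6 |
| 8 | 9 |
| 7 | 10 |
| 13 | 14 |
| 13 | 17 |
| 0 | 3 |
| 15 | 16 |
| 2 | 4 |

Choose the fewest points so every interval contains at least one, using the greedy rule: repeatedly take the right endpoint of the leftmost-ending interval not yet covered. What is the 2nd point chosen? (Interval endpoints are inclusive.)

6

Sort by right endpoint; whenever an interval is uncovered, place a point at its right end.
Sorted: [0,3] [2,4] [2,5] [5,6] [8,9] [7,10] [13,14] [15,16] [13,17]
{[0,3],[2,4],[2,5]} hit by 3; {[5,6]} hit by 6; {[8,9],[7,10]} hit by 9; {[13,14]} hit by 14; {[15,16],[13,17]} hit by 16.
Points: 3, 6, 9, 14, 16 (5 total).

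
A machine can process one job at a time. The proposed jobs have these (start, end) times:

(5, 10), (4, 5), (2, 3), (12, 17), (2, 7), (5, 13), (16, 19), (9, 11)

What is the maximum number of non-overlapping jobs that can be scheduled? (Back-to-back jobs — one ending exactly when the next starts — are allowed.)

4

By end time: (2,3), (4,5), (2,7), (5,10), (9,11), (5,13), (12,17), (16,19).
Pick (2,3); next start ≥ 3 → (4,5); next start ≥ 5 → (5,10); next start ≥ 10 → (12,17).
Selected 4 jobs.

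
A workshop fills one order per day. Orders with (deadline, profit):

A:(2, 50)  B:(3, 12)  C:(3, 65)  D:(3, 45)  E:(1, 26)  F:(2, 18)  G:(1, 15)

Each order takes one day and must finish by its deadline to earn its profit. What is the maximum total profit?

Sort by profit descending; place each in the latest free slot ≤ its deadline.
By profit: C(d3,65), A(d2,50), D(d3,45), E(d1,26), F(d2,18), G(d1,15), B(d3,12)
C→slot 3; A→slot 2; D→slot 1; E skipped; F skipped; G skipped; B skipped.
Profit = 45 + 50 + 65 = 160

160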